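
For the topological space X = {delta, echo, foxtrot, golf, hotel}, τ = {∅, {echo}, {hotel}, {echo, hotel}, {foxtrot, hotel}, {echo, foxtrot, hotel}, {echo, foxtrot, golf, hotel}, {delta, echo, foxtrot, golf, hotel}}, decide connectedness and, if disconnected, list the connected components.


(X, τ) is connected.

Find clopen sets (U ∈ τ with X ∖ U ∈ τ):
  U = ∅, X ∖ U = {delta, echo, foxtrot, golf, hotel} — both open, so U is clopen.
  U = {delta, echo, foxtrot, golf, hotel}, X ∖ U = ∅ — both open, so U is clopen.
Only trivial clopens (∅ and X) exist, so (X, τ) is connected.
Compute connected components by grouping points that agree on all clopens:
  component: {delta, echo, foxtrot, golf, hotel}


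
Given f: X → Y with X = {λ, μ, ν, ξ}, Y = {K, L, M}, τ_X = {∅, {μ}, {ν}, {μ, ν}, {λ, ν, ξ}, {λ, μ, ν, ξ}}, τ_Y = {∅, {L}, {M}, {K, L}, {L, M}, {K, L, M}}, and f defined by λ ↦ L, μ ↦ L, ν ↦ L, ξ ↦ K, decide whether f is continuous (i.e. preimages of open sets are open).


f is NOT continuous.

Compute f^{-1}(U) for each U ∈ τ_Y:
  U = ∅: f^{-1}(U) = ∅ ∈ τ_X ✓.
  U = {L}: f^{-1}(U) = {λ, μ, ν} ∉ τ_X ✗.
  U = {M}: f^{-1}(U) = ∅ ∈ τ_X ✓.
  U = {K, L}: f^{-1}(U) = {λ, μ, ν, ξ} ∈ τ_X ✓.
  U = {L, M}: f^{-1}(U) = {λ, μ, ν} ∉ τ_X ✗.
  U = {K, L, M}: f^{-1}(U) = {λ, μ, ν, ξ} ∈ τ_X ✓.
Found U = {L} with f^{-1}(U) = {λ, μ, ν} not in τ_X. Therefore f is NOT continuous.


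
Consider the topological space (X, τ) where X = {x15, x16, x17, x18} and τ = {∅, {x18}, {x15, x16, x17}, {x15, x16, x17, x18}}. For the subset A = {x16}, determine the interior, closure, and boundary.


int(A) = ∅, cl(A) = {x15, x16, x17}, ∂A = {x15, x16, x17}.

Closed sets in (X, τ) are complements of opens:
  closed(X, τ) = {∅, {x18}, {x15, x16, x17}, {x15, x16, x17, x18}}.
int(A) = ⋃ {U ∈ τ : U ⊆ A}. Opens contained in A: ∅.
Taking the union of these: int(A) = ∅.
cl(A) = ⋂ {C closed : A ⊆ C}. Closed sets containing A: {x15, x16, x17}, {x15, x16, x17, x18}.
Intersecting these: cl(A) = {x15, x16, x17}.
∂A = cl(A) ∖ int(A) = {x15, x16, x17} ∖ ∅ = {x15, x16, x17}.


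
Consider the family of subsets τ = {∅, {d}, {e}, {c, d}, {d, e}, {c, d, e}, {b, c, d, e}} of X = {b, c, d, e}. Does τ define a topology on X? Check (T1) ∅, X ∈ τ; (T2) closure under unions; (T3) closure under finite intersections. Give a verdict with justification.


τ IS a topology on X.

Axiom (T1): ∅ ∈ τ? Yes; X ∈ τ? Yes.
Axiom (T2/T3): check pairwise unions and intersections of members of τ.
All pairwise intersections and unions checked — each lies in τ. Therefore τ satisfies (T1), (T2), (T3): it IS a topology on X.


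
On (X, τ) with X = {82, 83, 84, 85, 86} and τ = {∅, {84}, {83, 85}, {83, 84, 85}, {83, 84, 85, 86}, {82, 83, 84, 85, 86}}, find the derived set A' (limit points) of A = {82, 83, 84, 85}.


A' = {82, 83, 85, 86}

For each x ∈ X, list the open sets U ∈ τ with x ∈ U, then check whether U ∩ (A ∖ {x}) ≠ ∅ for every such U.
  x = 82: opens ∋ x are {82, 83, 84, 85, 86}; each meets A ∖ {82}, so x IS a limit point.
  x = 83: opens ∋ x are {83, 85}, {83, 84, 85}, {83, 84, 85, 86}, {82, 83, 84, 85, 86}; each meets A ∖ {83}, so x IS a limit point.
  x = 84: open {84} ∋ x has {84} ∩ (A ∖ {84}) = ∅, so x is NOT a limit point.
  x = 85: opens ∋ x are {83, 85}, {83, 84, 85}, {83, 84, 85, 86}, {82, 83, 84, 85, 86}; each meets A ∖ {85}, so x IS a limit point.
  x = 86: opens ∋ x are {83, 84, 85, 86}, {82, 83, 84, 85, 86}; each meets A ∖ {86}, so x IS a limit point.
Collecting: A' = {82, 83, 85, 86}.


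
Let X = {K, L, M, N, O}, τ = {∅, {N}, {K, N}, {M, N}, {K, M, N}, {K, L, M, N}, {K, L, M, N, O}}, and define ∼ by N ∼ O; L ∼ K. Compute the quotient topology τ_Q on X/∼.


X/∼ = {[K=L], [M], [N=O]}; |τ_Q| = 2.

Equivalence classes: [K=L], [M], [N=O].
Quotient map π: X → X/∼ sends K ↦ [K=L], L ↦ [K=L], M ↦ [M], N ↦ [N=O], O ↦ [N=O].
For each subset V ⊆ X/∼, compute π^{-1}(V) ⊆ X and check whether π^{-1}(V) ∈ τ. V is open in τ_Q iff π^{-1}(V) ∈ τ.
  V = {}: π^{-1}(V) = ∅ ∈ τ ✓.
  V = {[K=L]}: π^{-1}(V) = {K, L} ∉ τ ✗.
  V = {[M]}: π^{-1}(V) = {M} ∉ τ ✗.
  V = {[K=L], [M]}: π^{-1}(V) = {K, L, M} ∉ τ ✗.
  V = {[N=O]}: π^{-1}(V) = {N, O} ∉ τ ✗.
  V = {[K=L], [N=O]}: π^{-1}(V) = {K, L, N, O} ∉ τ ✗.
  V = {[M], [N=O]}: π^{-1}(V) = {M, N, O} ∉ τ ✗.
  V = {[K=L], [M], [N=O]}: π^{-1}(V) = {K, L, M, N, O} ∈ τ ✓.
Open sets in the quotient: τ_Q = {{}, {[K=L], [M], [N=O]}} (2 elements).


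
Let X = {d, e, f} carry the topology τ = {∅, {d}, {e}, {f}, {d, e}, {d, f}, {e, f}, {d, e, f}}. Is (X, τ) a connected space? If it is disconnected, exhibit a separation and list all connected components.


(X, τ) is disconnected; components = [{d}, {e}, {f}].

Find clopen sets (U ∈ τ with X ∖ U ∈ τ):
  U = ∅, X ∖ U = {d, e, f} — both open, so U is clopen.
  U = {d}, X ∖ U = {e, f} — both open, so U is clopen.
  U = {e}, X ∖ U = {d, f} — both open, so U is clopen.
  U = {f}, X ∖ U = {d, e} — both open, so U is clopen.
  U = {d, e}, X ∖ U = {f} — both open, so U is clopen.
  U = {d, f}, X ∖ U = {e} — both open, so U is clopen.
  U = {e, f}, X ∖ U = {d} — both open, so U is clopen.
  U = {d, e, f}, X ∖ U = ∅ — both open, so U is clopen.
Nontrivial clopen(s) exist: e.g. {e}. So (X, τ) is disconnected.
Compute connected components by grouping points that agree on all clopens:
  component: {d}
  component: {e}
  component: {f}


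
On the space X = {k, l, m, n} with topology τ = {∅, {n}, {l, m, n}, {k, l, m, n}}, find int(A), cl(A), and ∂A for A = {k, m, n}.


int(A) = {n}, cl(A) = {k, l, m, n}, ∂A = {k, l, m}.

Closed sets in (X, τ) are complements of opens:
  closed(X, τ) = {∅, {k}, {k, l, m}, {k, l, m, n}}.
int(A) = ⋃ {U ∈ τ : U ⊆ A}. Opens contained in A: ∅, {n}.
Taking the union of these: int(A) = {n}.
cl(A) = ⋂ {C closed : A ⊆ C}. Closed sets containing A: {k, l, m, n}.
Intersecting these: cl(A) = {k, l, m, n}.
∂A = cl(A) ∖ int(A) = {k, l, m, n} ∖ {n} = {k, l, m}.


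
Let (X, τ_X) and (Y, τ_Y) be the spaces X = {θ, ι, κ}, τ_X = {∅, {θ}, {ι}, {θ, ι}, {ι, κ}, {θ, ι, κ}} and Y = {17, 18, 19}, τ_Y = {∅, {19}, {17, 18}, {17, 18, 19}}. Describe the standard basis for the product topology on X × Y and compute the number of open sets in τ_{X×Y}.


Basis B = {∅ × ∅, {θ} × {19}, {ι} × {19}, {θ} × {17, 18}, {θ, ι} × {19}, {ι} × {17, 18}, {ι, κ} × {19}, {θ} × {17, 18, 19}, {θ, ι, κ} × {19}, {ι} × {17, 18, 19}, {θ, ι} × {17, 18}, {ι, κ} × {17, 18}, {θ, ι} × {17, 18, 19}, {θ, ι, κ} × {17, 18}, {ι, κ} × {17, 18, 19}, {θ, ι, κ} × {17, 18, 19}}; |τ_{X×Y}| = 36.

Enumerate products U × V with U ∈ τ_X, V ∈ τ_Y (deduplicated):
  ∅ × ∅ = {} (∅)
  {θ} × {19} = {(θ,19)}
  {ι} × {19} = {(ι,19)}
  {θ} × {17, 18} = {(θ,17), (θ,18)}
  {θ, ι} × {19} = {(θ,19), (ι,19)}
  {ι} × {17, 18} = {(ι,17), (ι,18)}
  {ι, κ} × {19} = {(ι,19), (κ,19)}
  {θ} × {17, 18, 19} = {(θ,17), (θ,18), (θ,19)}
  {θ, ι, κ} × {19} = {(θ,19), (ι,19), (κ,19)}
  {ι} × {17, 18, 19} = {(ι,17), (ι,18), (ι,19)}
  {θ, ι} × {17, 18} = {(θ,17), (θ,18), (ι,17), (ι,18)}
  {ι, κ} × {17, 18} = {(ι,17), (ι,18), (κ,17), (κ,18)}
  {θ, ι} × {17, 18, 19} = {(θ,17), (θ,18), (θ,19), (ι,17), (ι,18), (ι,19)}
  {θ, ι, κ} × {17, 18} = {(θ,17), (θ,18), (ι,17), (ι,18), (κ,17), (κ,18)}
  {ι, κ} × {17, 18, 19} = {(ι,17), (ι,18), (ι,19), (κ,17), (κ,18), (κ,19)}
  {θ, ι, κ} × {17, 18, 19} = {(θ,17), (θ,18), (θ,19), (ι,17), (ι,18), (ι,19), (κ,17), (κ,18), (κ,19)}
These 16 distinct sets form the basis B.
Close under arbitrary unions to get τ_{X×Y}; counting gives |τ_{X×Y}| = 36.


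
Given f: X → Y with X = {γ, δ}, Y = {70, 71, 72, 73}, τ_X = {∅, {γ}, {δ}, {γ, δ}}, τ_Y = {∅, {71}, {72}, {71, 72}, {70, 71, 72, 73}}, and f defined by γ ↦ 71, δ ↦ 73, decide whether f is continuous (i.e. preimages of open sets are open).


f IS continuous.

Compute f^{-1}(U) for each U ∈ τ_Y:
  U = ∅: f^{-1}(U) = ∅ ∈ τ_X ✓.
  U = {71}: f^{-1}(U) = {γ} ∈ τ_X ✓.
  U = {72}: f^{-1}(U) = ∅ ∈ τ_X ✓.
  U = {71, 72}: f^{-1}(U) = {γ} ∈ τ_X ✓.
  U = {70, 71, 72, 73}: f^{-1}(U) = {γ, δ} ∈ τ_X ✓.
Every preimage lies in τ_X, so f IS continuous.


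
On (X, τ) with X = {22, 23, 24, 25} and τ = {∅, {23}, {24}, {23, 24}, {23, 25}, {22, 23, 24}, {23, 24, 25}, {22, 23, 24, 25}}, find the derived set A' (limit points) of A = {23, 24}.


A' = {22, 25}

For each x ∈ X, list the open sets U ∈ τ with x ∈ U, then check whether U ∩ (A ∖ {x}) ≠ ∅ for every such U.
  x = 22: opens ∋ x are {22, 23, 24}, {22, 23, 24, 25}; each meets A ∖ {22}, so x IS a limit point.
  x = 23: open {23} ∋ x has {23} ∩ (A ∖ {23}) = ∅, so x is NOT a limit point.
  x = 24: open {24} ∋ x has {24} ∩ (A ∖ {24}) = ∅, so x is NOT a limit point.
  x = 25: opens ∋ x are {23, 25}, {23, 24, 25}, {22, 23, 24, 25}; each meets A ∖ {25}, so x IS a limit point.
Collecting: A' = {22, 25}.


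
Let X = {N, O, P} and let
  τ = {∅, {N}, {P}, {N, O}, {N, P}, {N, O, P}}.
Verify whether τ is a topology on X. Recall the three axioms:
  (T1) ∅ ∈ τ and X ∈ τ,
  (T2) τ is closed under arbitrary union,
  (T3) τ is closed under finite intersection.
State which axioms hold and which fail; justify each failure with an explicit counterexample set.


τ IS a topology on X.

Axiom (T1): ∅ ∈ τ? Yes; X ∈ τ? Yes.
Axiom (T2/T3): check pairwise unions and intersections of members of τ.
All pairwise intersections and unions checked — each lies in τ. Therefore τ satisfies (T1), (T2), (T3): it IS a topology on X.


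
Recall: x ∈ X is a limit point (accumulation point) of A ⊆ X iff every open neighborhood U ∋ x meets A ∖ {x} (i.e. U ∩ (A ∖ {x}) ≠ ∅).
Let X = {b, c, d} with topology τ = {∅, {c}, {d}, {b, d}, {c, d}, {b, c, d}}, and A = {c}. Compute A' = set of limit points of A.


A' = ∅

For each x ∈ X, list the open sets U ∈ τ with x ∈ U, then check whether U ∩ (A ∖ {x}) ≠ ∅ for every such U.
  x = b: open {b, d} ∋ x has {b, d} ∩ (A ∖ {b}) = ∅, so x is NOT a limit point.
  x = c: open {c} ∋ x has {c} ∩ (A ∖ {c}) = ∅, so x is NOT a limit point.
  x = d: open {d} ∋ x has {d} ∩ (A ∖ {d}) = ∅, so x is NOT a limit point.
Collecting: A' = ∅.


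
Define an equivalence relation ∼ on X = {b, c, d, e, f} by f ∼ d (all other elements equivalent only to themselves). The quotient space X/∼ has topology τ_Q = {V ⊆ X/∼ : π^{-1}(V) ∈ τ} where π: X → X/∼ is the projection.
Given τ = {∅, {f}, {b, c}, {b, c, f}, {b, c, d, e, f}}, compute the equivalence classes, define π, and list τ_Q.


X/∼ = {[b], [c], [d=f], [e]}; |τ_Q| = 3.

Equivalence classes: [b], [c], [d=f], [e].
Quotient map π: X → X/∼ sends b ↦ [b], c ↦ [c], d ↦ [d=f], e ↦ [e], f ↦ [d=f].
For each subset V ⊆ X/∼, compute π^{-1}(V) ⊆ X and check whether π^{-1}(V) ∈ τ. V is open in τ_Q iff π^{-1}(V) ∈ τ.
  V = {}: π^{-1}(V) = ∅ ∈ τ ✓.
  V = {[b]}: π^{-1}(V) = {b} ∉ τ ✗.
  V = {[c]}: π^{-1}(V) = {c} ∉ τ ✗.
  V = {[b], [c]}: π^{-1}(V) = {b, c} ∈ τ ✓.
  V = {[d=f]}: π^{-1}(V) = {d, f} ∉ τ ✗.
  V = {[b], [d=f]}: π^{-1}(V) = {b, d, f} ∉ τ ✗.
  V = {[c], [d=f]}: π^{-1}(V) = {c, d, f} ∉ τ ✗.
  V = {[b], [c], [d=f]}: π^{-1}(V) = {b, c, d, f} ∉ τ ✗.
  V = {[e]}: π^{-1}(V) = {e} ∉ τ ✗.
  V = {[b], [e]}: π^{-1}(V) = {b, e} ∉ τ ✗.
  V = {[c], [e]}: π^{-1}(V) = {c, e} ∉ τ ✗.
  V = {[b], [c], [e]}: π^{-1}(V) = {b, c, e} ∉ τ ✗.
  V = {[d=f], [e]}: π^{-1}(V) = {d, e, f} ∉ τ ✗.
  V = {[b], [d=f], [e]}: π^{-1}(V) = {b, d, e, f} ∉ τ ✗.
  V = {[c], [d=f], [e]}: π^{-1}(V) = {c, d, e, f} ∉ τ ✗.
  V = {[b], [c], [d=f], [e]}: π^{-1}(V) = {b, c, d, e, f} ∈ τ ✓.
Open sets in the quotient: τ_Q = {{}, {[b], [c]}, {[b], [c], [d=f], [e]}} (3 elements).


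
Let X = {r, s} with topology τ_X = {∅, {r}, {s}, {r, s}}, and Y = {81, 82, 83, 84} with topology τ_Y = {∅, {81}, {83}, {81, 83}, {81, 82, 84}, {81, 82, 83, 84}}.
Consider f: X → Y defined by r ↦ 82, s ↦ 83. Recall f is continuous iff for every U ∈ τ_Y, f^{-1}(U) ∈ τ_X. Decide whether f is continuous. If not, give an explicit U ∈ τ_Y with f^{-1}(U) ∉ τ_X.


f IS continuous.

Compute f^{-1}(U) for each U ∈ τ_Y:
  U = ∅: f^{-1}(U) = ∅ ∈ τ_X ✓.
  U = {81}: f^{-1}(U) = ∅ ∈ τ_X ✓.
  U = {83}: f^{-1}(U) = {s} ∈ τ_X ✓.
  U = {81, 83}: f^{-1}(U) = {s} ∈ τ_X ✓.
  U = {81, 82, 84}: f^{-1}(U) = {r} ∈ τ_X ✓.
  U = {81, 82, 83, 84}: f^{-1}(U) = {r, s} ∈ τ_X ✓.
Every preimage lies in τ_X, so f IS continuous.


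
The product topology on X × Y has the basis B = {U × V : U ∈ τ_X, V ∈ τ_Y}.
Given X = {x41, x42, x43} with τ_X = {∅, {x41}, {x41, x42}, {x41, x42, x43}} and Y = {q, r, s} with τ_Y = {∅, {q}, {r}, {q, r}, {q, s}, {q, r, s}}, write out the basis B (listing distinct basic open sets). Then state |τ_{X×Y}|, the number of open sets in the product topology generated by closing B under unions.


Basis B = {∅ × ∅, {x41} × {q}, {x41} × {r}, {x41} × {q, r}, {x41} × {q, s}, {x41, x42} × {q}, {x41, x42} × {r}, {x41} × {q, r, s}, {x41, x42, x43} × {q}, {x41, x42, x43} × {r}, {x41, x42} × {q, r}, {x41, x42} × {q, s}, {x41, x42} × {q, r, s}, {x41, x42, x43} × {q, r}, {x41, x42, x43} × {q, s}, {x41, x42, x43} × {q, r, s}}; |τ_{X×Y}| = 40.

Enumerate products U × V with U ∈ τ_X, V ∈ τ_Y (deduplicated):
  ∅ × ∅ = {} (∅)
  {x41} × {q} = {(x41,q)}
  {x41} × {r} = {(x41,r)}
  {x41} × {q, r} = {(x41,q), (x41,r)}
  {x41} × {q, s} = {(x41,q), (x41,s)}
  {x41, x42} × {q} = {(x41,q), (x42,q)}
  {x41, x42} × {r} = {(x41,r), (x42,r)}
  {x41} × {q, r, s} = {(x41,q), (x41,r), (x41,s)}
  {x41, x42, x43} × {q} = {(x41,q), (x42,q), (x43,q)}
  {x41, x42, x43} × {r} = {(x41,r), (x42,r), (x43,r)}
  {x41, x42} × {q, r} = {(x41,q), (x41,r), (x42,q), (x42,r)}
  {x41, x42} × {q, s} = {(x41,q), (x41,s), (x42,q), (x42,s)}
  {x41, x42} × {q, r, s} = {(x41,q), (x41,r), (x41,s), (x42,q), (x42,r), (x42,s)}
  {x41, x42, x43} × {q, r} = {(x41,q), (x41,r), (x42,q), (x42,r), (x43,q), (x43,r)}
  {x41, x42, x43} × {q, s} = {(x41,q), (x41,s), (x42,q), (x42,s), (x43,q), (x43,s)}
  {x41, x42, x43} × {q, r, s} = {(x41,q), (x41,r), (x41,s), (x42,q), (x42,r), (x42,s), (x43,q), (x43,r), (x43,s)}
These 16 distinct sets form the basis B.
Close under arbitrary unions to get τ_{X×Y}; counting gives |τ_{X×Y}| = 40.


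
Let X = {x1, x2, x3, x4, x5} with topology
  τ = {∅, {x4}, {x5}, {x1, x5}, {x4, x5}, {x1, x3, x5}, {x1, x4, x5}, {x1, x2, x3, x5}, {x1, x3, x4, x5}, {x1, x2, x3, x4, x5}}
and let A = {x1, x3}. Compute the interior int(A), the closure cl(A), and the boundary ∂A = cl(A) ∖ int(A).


int(A) = ∅, cl(A) = {x1, x2, x3}, ∂A = {x1, x2, x3}.

Closed sets in (X, τ) are complements of opens:
  closed(X, τ) = {∅, {x2}, {x4}, {x2, x3}, {x2, x4}, {x1, x2, x3}, {x2, x3, x4}, {x1, x2, x3, x4}, {x1, x2, x3, x5}, {x1, x2, x3, x4, x5}}.
int(A) = ⋃ {U ∈ τ : U ⊆ A}. Opens contained in A: ∅.
Taking the union of these: int(A) = ∅.
cl(A) = ⋂ {C closed : A ⊆ C}. Closed sets containing A: {x1, x2, x3}, {x1, x2, x3, x4}, {x1, x2, x3, x5}, {x1, x2, x3, x4, x5}.
Intersecting these: cl(A) = {x1, x2, x3}.
∂A = cl(A) ∖ int(A) = {x1, x2, x3} ∖ ∅ = {x1, x2, x3}.


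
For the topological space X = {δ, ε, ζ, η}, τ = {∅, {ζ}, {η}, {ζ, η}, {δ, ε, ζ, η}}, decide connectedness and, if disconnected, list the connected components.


(X, τ) is connected.

Find clopen sets (U ∈ τ with X ∖ U ∈ τ):
  U = ∅, X ∖ U = {δ, ε, ζ, η} — both open, so U is clopen.
  U = {δ, ε, ζ, η}, X ∖ U = ∅ — both open, so U is clopen.
Only trivial clopens (∅ and X) exist, so (X, τ) is connected.
Compute connected components by grouping points that agree on all clopens:
  component: {δ, ε, ζ, η}


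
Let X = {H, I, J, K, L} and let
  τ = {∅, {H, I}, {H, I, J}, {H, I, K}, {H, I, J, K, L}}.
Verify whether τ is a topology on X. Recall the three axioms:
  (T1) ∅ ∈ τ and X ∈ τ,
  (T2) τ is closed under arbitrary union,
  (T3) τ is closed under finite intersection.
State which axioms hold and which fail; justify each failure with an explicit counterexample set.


τ is NOT a topology on X.

Axiom (T1): ∅ ∈ τ? Yes; X ∈ τ? Yes.
Axiom (T2/T3): check pairwise unions and intersections of members of τ.
Counterexample for (T2): {H, I, J} ∪ {H, I, K} = {H, I, J, K} ∉ τ. Therefore τ is NOT a topology.


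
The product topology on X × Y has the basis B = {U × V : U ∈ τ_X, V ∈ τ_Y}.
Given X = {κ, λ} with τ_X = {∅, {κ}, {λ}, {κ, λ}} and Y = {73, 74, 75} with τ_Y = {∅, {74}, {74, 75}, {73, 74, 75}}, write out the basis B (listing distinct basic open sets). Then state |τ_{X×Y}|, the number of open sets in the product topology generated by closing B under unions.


Basis B = {∅ × ∅, {κ} × {74}, {λ} × {74}, {κ} × {74, 75}, {κ, λ} × {74}, {λ} × {74, 75}, {κ} × {73, 74, 75}, {λ} × {73, 74, 75}, {κ, λ} × {74, 75}, {κ, λ} × {73, 74, 75}}; |τ_{X×Y}| = 16.

Enumerate products U × V with U ∈ τ_X, V ∈ τ_Y (deduplicated):
  ∅ × ∅ = {} (∅)
  {κ} × {74} = {(κ,74)}
  {λ} × {74} = {(λ,74)}
  {κ} × {74, 75} = {(κ,74), (κ,75)}
  {κ, λ} × {74} = {(κ,74), (λ,74)}
  {λ} × {74, 75} = {(λ,74), (λ,75)}
  {κ} × {73, 74, 75} = {(κ,73), (κ,74), (κ,75)}
  {λ} × {73, 74, 75} = {(λ,73), (λ,74), (λ,75)}
  {κ, λ} × {74, 75} = {(κ,74), (κ,75), (λ,74), (λ,75)}
  {κ, λ} × {73, 74, 75} = {(κ,73), (κ,74), (κ,75), (λ,73), (λ,74), (λ,75)}
These 10 distinct sets form the basis B.
Close under arbitrary unions to get τ_{X×Y}; counting gives |τ_{X×Y}| = 16.


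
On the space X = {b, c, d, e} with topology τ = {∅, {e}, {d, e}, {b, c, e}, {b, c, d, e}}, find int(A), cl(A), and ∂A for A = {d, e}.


int(A) = {d, e}, cl(A) = {b, c, d, e}, ∂A = {b, c}.

Closed sets in (X, τ) are complements of opens:
  closed(X, τ) = {∅, {d}, {b, c}, {b, c, d}, {b, c, d, e}}.
int(A) = ⋃ {U ∈ τ : U ⊆ A}. Opens contained in A: ∅, {e}, {d, e}.
Taking the union of these: int(A) = {d, e}.
cl(A) = ⋂ {C closed : A ⊆ C}. Closed sets containing A: {b, c, d, e}.
Intersecting these: cl(A) = {b, c, d, e}.
∂A = cl(A) ∖ int(A) = {b, c, d, e} ∖ {d, e} = {b, c}.


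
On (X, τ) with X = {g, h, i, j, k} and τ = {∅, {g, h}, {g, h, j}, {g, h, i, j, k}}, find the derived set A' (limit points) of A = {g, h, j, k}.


A' = {g, h, i, j, k}

For each x ∈ X, list the open sets U ∈ τ with x ∈ U, then check whether U ∩ (A ∖ {x}) ≠ ∅ for every such U.
  x = g: opens ∋ x are {g, h}, {g, h, j}, {g, h, i, j, k}; each meets A ∖ {g}, so x IS a limit point.
  x = h: opens ∋ x are {g, h}, {g, h, j}, {g, h, i, j, k}; each meets A ∖ {h}, so x IS a limit point.
  x = i: opens ∋ x are {g, h, i, j, k}; each meets A ∖ {i}, so x IS a limit point.
  x = j: opens ∋ x are {g, h, j}, {g, h, i, j, k}; each meets A ∖ {j}, so x IS a limit point.
  x = k: opens ∋ x are {g, h, i, j, k}; each meets A ∖ {k}, so x IS a limit point.
Collecting: A' = {g, h, i, j, k}.


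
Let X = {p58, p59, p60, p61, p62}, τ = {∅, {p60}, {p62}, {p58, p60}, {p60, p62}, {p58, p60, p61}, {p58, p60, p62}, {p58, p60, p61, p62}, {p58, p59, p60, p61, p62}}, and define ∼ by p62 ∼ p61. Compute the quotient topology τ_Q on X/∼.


X/∼ = {[p58], [p59], [p60], [p61=p62]}; |τ_Q| = 5.

Equivalence classes: [p58], [p59], [p60], [p61=p62].
Quotient map π: X → X/∼ sends p58 ↦ [p58], p59 ↦ [p59], p60 ↦ [p60], p61 ↦ [p61=p62], p62 ↦ [p61=p62].
For each subset V ⊆ X/∼, compute π^{-1}(V) ⊆ X and check whether π^{-1}(V) ∈ τ. V is open in τ_Q iff π^{-1}(V) ∈ τ.
  V = {}: π^{-1}(V) = ∅ ∈ τ ✓.
  V = {[p58]}: π^{-1}(V) = {p58} ∉ τ ✗.
  V = {[p59]}: π^{-1}(V) = {p59} ∉ τ ✗.
  V = {[p58], [p59]}: π^{-1}(V) = {p58, p59} ∉ τ ✗.
  V = {[p60]}: π^{-1}(V) = {p60} ∈ τ ✓.
  V = {[p58], [p60]}: π^{-1}(V) = {p58, p60} ∈ τ ✓.
  V = {[p59], [p60]}: π^{-1}(V) = {p59, p60} ∉ τ ✗.
  V = {[p58], [p59], [p60]}: π^{-1}(V) = {p58, p59, p60} ∉ τ ✗.
  V = {[p61=p62]}: π^{-1}(V) = {p61, p62} ∉ τ ✗.
  V = {[p58], [p61=p62]}: π^{-1}(V) = {p58, p61, p62} ∉ τ ✗.
  V = {[p59], [p61=p62]}: π^{-1}(V) = {p59, p61, p62} ∉ τ ✗.
  V = {[p58], [p59], [p61=p62]}: π^{-1}(V) = {p58, p59, p61, p62} ∉ τ ✗.
  V = {[p60], [p61=p62]}: π^{-1}(V) = {p60, p61, p62} ∉ τ ✗.
  V = {[p58], [p60], [p61=p62]}: π^{-1}(V) = {p58, p60, p61, p62} ∈ τ ✓.
  V = {[p59], [p60], [p61=p62]}: π^{-1}(V) = {p59, p60, p61, p62} ∉ τ ✗.
  V = {[p58], [p59], [p60], [p61=p62]}: π^{-1}(V) = {p58, p59, p60, p61, p62} ∈ τ ✓.
Open sets in the quotient: τ_Q = {{}, {[p60]}, {[p58], [p60]}, {[p58], [p60], [p61=p62]}, {[p58], [p59], [p60], [p61=p62]}} (5 elements).


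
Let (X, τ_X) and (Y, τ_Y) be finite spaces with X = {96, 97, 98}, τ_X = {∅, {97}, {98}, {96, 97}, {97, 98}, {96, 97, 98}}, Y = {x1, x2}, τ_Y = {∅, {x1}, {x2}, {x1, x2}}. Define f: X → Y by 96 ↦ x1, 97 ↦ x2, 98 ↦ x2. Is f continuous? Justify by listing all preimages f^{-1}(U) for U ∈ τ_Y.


f is NOT continuous.

Compute f^{-1}(U) for each U ∈ τ_Y:
  U = ∅: f^{-1}(U) = ∅ ∈ τ_X ✓.
  U = {x1}: f^{-1}(U) = {96} ∉ τ_X ✗.
  U = {x2}: f^{-1}(U) = {97, 98} ∈ τ_X ✓.
  U = {x1, x2}: f^{-1}(U) = {96, 97, 98} ∈ τ_X ✓.
Found U = {x1} with f^{-1}(U) = {96} not in τ_X. Therefore f is NOT continuous.


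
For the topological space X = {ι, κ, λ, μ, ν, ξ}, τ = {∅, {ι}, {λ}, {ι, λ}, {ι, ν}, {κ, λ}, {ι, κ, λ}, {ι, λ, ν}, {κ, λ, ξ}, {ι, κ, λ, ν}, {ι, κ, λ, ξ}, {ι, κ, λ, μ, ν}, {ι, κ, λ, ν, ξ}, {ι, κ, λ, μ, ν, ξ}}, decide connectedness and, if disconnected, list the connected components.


(X, τ) is connected.

Find clopen sets (U ∈ τ with X ∖ U ∈ τ):
  U = ∅, X ∖ U = {ι, κ, λ, μ, ν, ξ} — both open, so U is clopen.
  U = {ι, κ, λ, μ, ν, ξ}, X ∖ U = ∅ — both open, so U is clopen.
Only trivial clopens (∅ and X) exist, so (X, τ) is connected.
Compute connected components by grouping points that agree on all clopens:
  component: {ι, κ, λ, μ, ν, ξ}


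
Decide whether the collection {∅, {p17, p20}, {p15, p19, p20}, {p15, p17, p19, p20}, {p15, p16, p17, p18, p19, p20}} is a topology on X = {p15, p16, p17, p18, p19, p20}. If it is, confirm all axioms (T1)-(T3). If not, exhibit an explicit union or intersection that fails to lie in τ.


τ is NOT a topology on X.

Axiom (T1): ∅ ∈ τ? Yes; X ∈ τ? Yes.
Axiom (T2/T3): check pairwise unions and intersections of members of τ.
Counterexample for (T3): {p17, p20} ∩ {p15, p19, p20} = {p20} ∉ τ. Therefore τ is NOT a topology.


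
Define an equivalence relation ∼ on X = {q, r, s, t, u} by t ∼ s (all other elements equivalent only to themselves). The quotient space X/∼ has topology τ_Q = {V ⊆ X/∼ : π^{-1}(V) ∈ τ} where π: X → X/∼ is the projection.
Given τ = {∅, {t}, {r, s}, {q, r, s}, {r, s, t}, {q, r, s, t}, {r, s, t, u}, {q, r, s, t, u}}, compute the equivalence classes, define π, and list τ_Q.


X/∼ = {[q], [r], [s=t], [u]}; |τ_Q| = 5.

Equivalence classes: [q], [r], [s=t], [u].
Quotient map π: X → X/∼ sends q ↦ [q], r ↦ [r], s ↦ [s=t], t ↦ [s=t], u ↦ [u].
For each subset V ⊆ X/∼, compute π^{-1}(V) ⊆ X and check whether π^{-1}(V) ∈ τ. V is open in τ_Q iff π^{-1}(V) ∈ τ.
  V = {}: π^{-1}(V) = ∅ ∈ τ ✓.
  V = {[q]}: π^{-1}(V) = {q} ∉ τ ✗.
  V = {[r]}: π^{-1}(V) = {r} ∉ τ ✗.
  V = {[q], [r]}: π^{-1}(V) = {q, r} ∉ τ ✗.
  V = {[s=t]}: π^{-1}(V) = {s, t} ∉ τ ✗.
  V = {[q], [s=t]}: π^{-1}(V) = {q, s, t} ∉ τ ✗.
  V = {[r], [s=t]}: π^{-1}(V) = {r, s, t} ∈ τ ✓.
  V = {[q], [r], [s=t]}: π^{-1}(V) = {q, r, s, t} ∈ τ ✓.
  V = {[u]}: π^{-1}(V) = {u} ∉ τ ✗.
  V = {[q], [u]}: π^{-1}(V) = {q, u} ∉ τ ✗.
  V = {[r], [u]}: π^{-1}(V) = {r, u} ∉ τ ✗.
  V = {[q], [r], [u]}: π^{-1}(V) = {q, r, u} ∉ τ ✗.
  V = {[s=t], [u]}: π^{-1}(V) = {s, t, u} ∉ τ ✗.
  V = {[q], [s=t], [u]}: π^{-1}(V) = {q, s, t, u} ∉ τ ✗.
  V = {[r], [s=t], [u]}: π^{-1}(V) = {r, s, t, u} ∈ τ ✓.
  V = {[q], [r], [s=t], [u]}: π^{-1}(V) = {q, r, s, t, u} ∈ τ ✓.
Open sets in the quotient: τ_Q = {{}, {[r], [s=t]}, {[q], [r], [s=t]}, {[r], [s=t], [u]}, {[q], [r], [s=t], [u]}} (5 elements).


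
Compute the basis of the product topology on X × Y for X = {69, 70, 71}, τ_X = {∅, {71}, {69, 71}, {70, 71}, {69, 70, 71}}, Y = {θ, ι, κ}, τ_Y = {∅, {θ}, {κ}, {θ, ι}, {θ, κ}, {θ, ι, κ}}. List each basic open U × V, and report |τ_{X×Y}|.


Basis B = {∅ × ∅, {71} × {θ}, {71} × {κ}, {69, 71} × {θ}, {69, 71} × {κ}, {70, 71} × {θ}, {70, 71} × {κ}, {71} × {θ, ι}, {71} × {θ, κ}, {69, 70, 71} × {θ}, {69, 70, 71} × {κ}, {71} × {θ, ι, κ}, {69, 71} × {θ, ι}, {69, 71} × {θ, κ}, {70, 71} × {θ, ι}, {70, 71} × {θ, κ}, {69, 71} × {θ, ι, κ}, {69, 70, 71} × {θ, ι}, {69, 70, 71} × {θ, κ}, {70, 71} × {θ, ι, κ}, {69, 70, 71} × {θ, ι, κ}}; |τ_{X×Y}| = 70.

Enumerate products U × V with U ∈ τ_X, V ∈ τ_Y (deduplicated):
  ∅ × ∅ = {} (∅)
  {71} × {θ} = {(71,θ)}
  {71} × {κ} = {(71,κ)}
  {69, 71} × {θ} = {(69,θ), (71,θ)}
  {69, 71} × {κ} = {(69,κ), (71,κ)}
  {70, 71} × {θ} = {(70,θ), (71,θ)}
  {70, 71} × {κ} = {(70,κ), (71,κ)}
  {71} × {θ, ι} = {(71,θ), (71,ι)}
  {71} × {θ, κ} = {(71,θ), (71,κ)}
  {69, 70, 71} × {θ} = {(69,θ), (70,θ), (71,θ)}
  {69, 70, 71} × {κ} = {(69,κ), (70,κ), (71,κ)}
  {71} × {θ, ι, κ} = {(71,θ), (71,ι), (71,κ)}
  {69, 71} × {θ, ι} = {(69,θ), (69,ι), (71,θ), (71,ι)}
  {69, 71} × {θ, κ} = {(69,θ), (69,κ), (71,θ), (71,κ)}
  {70, 71} × {θ, ι} = {(70,θ), (70,ι), (71,θ), (71,ι)}
  {70, 71} × {θ, κ} = {(70,θ), (70,κ), (71,θ), (71,κ)}
  {69, 71} × {θ, ι, κ} = {(69,θ), (69,ι), (69,κ), (71,θ), (71,ι), (71,κ)}
  {69, 70, 71} × {θ, ι} = {(69,θ), (69,ι), (70,θ), (70,ι), (71,θ), (71,ι)}
  {69, 70, 71} × {θ, κ} = {(69,θ), (69,κ), (70,θ), (70,κ), (71,θ), (71,κ)}
  {70, 71} × {θ, ι, κ} = {(70,θ), (70,ι), (70,κ), (71,θ), (71,ι), (71,κ)}
  {69, 70, 71} × {θ, ι, κ} = {(69,θ), (69,ι), (69,κ), (70,θ), (70,ι), (70,κ), (71,θ), (71,ι), (71,κ)}
These 21 distinct sets form the basis B.
Close under arbitrary unions to get τ_{X×Y}; counting gives |τ_{X×Y}| = 70.


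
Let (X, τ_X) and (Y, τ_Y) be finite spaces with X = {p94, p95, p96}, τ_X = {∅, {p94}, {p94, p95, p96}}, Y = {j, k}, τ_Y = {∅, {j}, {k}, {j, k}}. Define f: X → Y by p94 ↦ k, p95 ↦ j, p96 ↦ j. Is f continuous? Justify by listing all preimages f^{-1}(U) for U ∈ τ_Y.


f is NOT continuous.

Compute f^{-1}(U) for each U ∈ τ_Y:
  U = ∅: f^{-1}(U) = ∅ ∈ τ_X ✓.
  U = {j}: f^{-1}(U) = {p95, p96} ∉ τ_X ✗.
  U = {k}: f^{-1}(U) = {p94} ∈ τ_X ✓.
  U = {j, k}: f^{-1}(U) = {p94, p95, p96} ∈ τ_X ✓.
Found U = {j} with f^{-1}(U) = {p95, p96} not in τ_X. Therefore f is NOT continuous.


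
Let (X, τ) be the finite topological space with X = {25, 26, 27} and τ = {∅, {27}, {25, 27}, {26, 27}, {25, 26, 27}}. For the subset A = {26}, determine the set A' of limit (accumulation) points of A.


A' = ∅

For each x ∈ X, list the open sets U ∈ τ with x ∈ U, then check whether U ∩ (A ∖ {x}) ≠ ∅ for every such U.
  x = 25: open {25, 27} ∋ x has {25, 27} ∩ (A ∖ {25}) = ∅, so x is NOT a limit point.
  x = 26: open {26, 27} ∋ x has {26, 27} ∩ (A ∖ {26}) = ∅, so x is NOT a limit point.
  x = 27: open {27} ∋ x has {27} ∩ (A ∖ {27}) = ∅, so x is NOT a limit point.
Collecting: A' = ∅.


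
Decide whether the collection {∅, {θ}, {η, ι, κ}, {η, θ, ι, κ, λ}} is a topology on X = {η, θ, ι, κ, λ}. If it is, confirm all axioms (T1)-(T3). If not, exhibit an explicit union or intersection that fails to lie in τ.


τ is NOT a topology on X.

Axiom (T1): ∅ ∈ τ? Yes; X ∈ τ? Yes.
Axiom (T2/T3): check pairwise unions and intersections of members of τ.
Counterexample for (T2): {θ} ∪ {η, ι, κ} = {η, θ, ι, κ} ∉ τ. Therefore τ is NOT a topology.


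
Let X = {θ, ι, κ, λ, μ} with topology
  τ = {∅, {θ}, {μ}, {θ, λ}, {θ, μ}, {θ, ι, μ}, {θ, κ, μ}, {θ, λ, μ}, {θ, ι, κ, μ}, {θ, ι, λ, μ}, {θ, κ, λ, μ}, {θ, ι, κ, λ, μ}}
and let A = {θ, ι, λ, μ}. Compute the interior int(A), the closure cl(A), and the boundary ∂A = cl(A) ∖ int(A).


int(A) = {θ, ι, λ, μ}, cl(A) = {θ, ι, κ, λ, μ}, ∂A = {κ}.

Closed sets in (X, τ) are complements of opens:
  closed(X, τ) = {∅, {ι}, {κ}, {λ}, {ι, κ}, {ι, λ}, {κ, λ}, {ι, κ, λ}, {ι, κ, μ}, {θ, ι, κ, λ}, {ι, κ, λ, μ}, {θ, ι, κ, λ, μ}}.
int(A) = ⋃ {U ∈ τ : U ⊆ A}. Opens contained in A: ∅, {θ}, {μ}, {θ, λ}, {θ, μ}, {θ, ι, μ}, {θ, λ, μ}, {θ, ι, λ, μ}.
Taking the union of these: int(A) = {θ, ι, λ, μ}.
cl(A) = ⋂ {C closed : A ⊆ C}. Closed sets containing A: {θ, ι, κ, λ, μ}.
Intersecting these: cl(A) = {θ, ι, κ, λ, μ}.
∂A = cl(A) ∖ int(A) = {θ, ι, κ, λ, μ} ∖ {θ, ι, λ, μ} = {κ}.


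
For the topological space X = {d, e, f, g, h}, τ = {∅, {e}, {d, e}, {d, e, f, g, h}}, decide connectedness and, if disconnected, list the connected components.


(X, τ) is connected.

Find clopen sets (U ∈ τ with X ∖ U ∈ τ):
  U = ∅, X ∖ U = {d, e, f, g, h} — both open, so U is clopen.
  U = {d, e, f, g, h}, X ∖ U = ∅ — both open, so U is clopen.
Only trivial clopens (∅ and X) exist, so (X, τ) is connected.
Compute connected components by grouping points that agree on all clopens:
  component: {d, e, f, g, h}


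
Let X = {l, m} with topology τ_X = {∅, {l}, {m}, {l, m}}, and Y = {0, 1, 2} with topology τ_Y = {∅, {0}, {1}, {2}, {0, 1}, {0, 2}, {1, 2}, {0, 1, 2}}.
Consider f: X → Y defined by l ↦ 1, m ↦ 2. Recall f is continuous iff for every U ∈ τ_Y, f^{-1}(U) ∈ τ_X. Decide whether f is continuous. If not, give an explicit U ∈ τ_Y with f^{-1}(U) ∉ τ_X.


f IS continuous.

Compute f^{-1}(U) for each U ∈ τ_Y:
  U = ∅: f^{-1}(U) = ∅ ∈ τ_X ✓.
  U = {0}: f^{-1}(U) = ∅ ∈ τ_X ✓.
  U = {1}: f^{-1}(U) = {l} ∈ τ_X ✓.
  U = {2}: f^{-1}(U) = {m} ∈ τ_X ✓.
  U = {0, 1}: f^{-1}(U) = {l} ∈ τ_X ✓.
  U = {0, 2}: f^{-1}(U) = {m} ∈ τ_X ✓.
  U = {1, 2}: f^{-1}(U) = {l, m} ∈ τ_X ✓.
  U = {0, 1, 2}: f^{-1}(U) = {l, m} ∈ τ_X ✓.
Every preimage lies in τ_X, so f IS continuous.


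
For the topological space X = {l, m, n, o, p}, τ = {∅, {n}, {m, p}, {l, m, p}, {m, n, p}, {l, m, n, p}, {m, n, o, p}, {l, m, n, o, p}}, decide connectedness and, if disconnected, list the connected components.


(X, τ) is connected.

Find clopen sets (U ∈ τ with X ∖ U ∈ τ):
  U = ∅, X ∖ U = {l, m, n, o, p} — both open, so U is clopen.
  U = {l, m, n, o, p}, X ∖ U = ∅ — both open, so U is clopen.
Only trivial clopens (∅ and X) exist, so (X, τ) is connected.
Compute connected components by grouping points that agree on all clopens:
  component: {l, m, n, o, p}


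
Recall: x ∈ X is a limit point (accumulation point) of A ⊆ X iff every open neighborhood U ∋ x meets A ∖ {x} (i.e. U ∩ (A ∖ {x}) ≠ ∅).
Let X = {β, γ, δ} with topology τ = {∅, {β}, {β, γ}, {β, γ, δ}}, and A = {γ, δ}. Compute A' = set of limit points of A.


A' = {δ}

For each x ∈ X, list the open sets U ∈ τ with x ∈ U, then check whether U ∩ (A ∖ {x}) ≠ ∅ for every such U.
  x = β: open {β} ∋ x has {β} ∩ (A ∖ {β}) = ∅, so x is NOT a limit point.
  x = γ: open {β, γ} ∋ x has {β, γ} ∩ (A ∖ {γ}) = ∅, so x is NOT a limit point.
  x = δ: opens ∋ x are {β, γ, δ}; each meets A ∖ {δ}, so x IS a limit point.
Collecting: A' = {δ}.


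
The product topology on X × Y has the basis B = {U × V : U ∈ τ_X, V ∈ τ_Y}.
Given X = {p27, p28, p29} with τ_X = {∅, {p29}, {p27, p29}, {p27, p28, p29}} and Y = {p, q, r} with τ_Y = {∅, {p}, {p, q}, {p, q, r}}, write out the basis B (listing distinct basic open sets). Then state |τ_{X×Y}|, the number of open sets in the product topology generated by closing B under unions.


Basis B = {∅ × ∅, {p29} × {p}, {p27, p29} × {p}, {p29} × {p, q}, {p27, p28, p29} × {p}, {p29} × {p, q, r}, {p27, p29} × {p, q}, {p27, p29} × {p, q, r}, {p27, p28, p29} × {p, q}, {p27, p28, p29} × {p, q, r}}; |τ_{X×Y}| = 20.

Enumerate products U × V with U ∈ τ_X, V ∈ τ_Y (deduplicated):
  ∅ × ∅ = {} (∅)
  {p29} × {p} = {(p29,p)}
  {p27, p29} × {p} = {(p27,p), (p29,p)}
  {p29} × {p, q} = {(p29,p), (p29,q)}
  {p27, p28, p29} × {p} = {(p27,p), (p28,p), (p29,p)}
  {p29} × {p, q, r} = {(p29,p), (p29,q), (p29,r)}
  {p27, p29} × {p, q} = {(p27,p), (p27,q), (p29,p), (p29,q)}
  {p27, p29} × {p, q, r} = {(p27,p), (p27,q), (p27,r), (p29,p), (p29,q), (p29,r)}
  {p27, p28, p29} × {p, q} = {(p27,p), (p27,q), (p28,p), (p28,q), (p29,p), (p29,q)}
  {p27, p28, p29} × {p, q, r} = {(p27,p), (p27,q), (p27,r), (p28,p), (p28,q), (p28,r), (p29,p), (p29,q), (p29,r)}
These 10 distinct sets form the basis B.
Close under arbitrary unions to get τ_{X×Y}; counting gives |τ_{X×Y}| = 20.


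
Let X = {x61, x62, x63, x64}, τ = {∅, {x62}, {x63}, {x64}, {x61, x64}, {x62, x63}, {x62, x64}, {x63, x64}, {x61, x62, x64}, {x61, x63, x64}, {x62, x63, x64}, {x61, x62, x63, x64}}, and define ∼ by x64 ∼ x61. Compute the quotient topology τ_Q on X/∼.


X/∼ = {[x61=x64], [x62], [x63]}; |τ_Q| = 8.

Equivalence classes: [x61=x64], [x62], [x63].
Quotient map π: X → X/∼ sends x61 ↦ [x61=x64], x62 ↦ [x62], x63 ↦ [x63], x64 ↦ [x61=x64].
For each subset V ⊆ X/∼, compute π^{-1}(V) ⊆ X and check whether π^{-1}(V) ∈ τ. V is open in τ_Q iff π^{-1}(V) ∈ τ.
  V = {}: π^{-1}(V) = ∅ ∈ τ ✓.
  V = {[x61=x64]}: π^{-1}(V) = {x61, x64} ∈ τ ✓.
  V = {[x62]}: π^{-1}(V) = {x62} ∈ τ ✓.
  V = {[x61=x64], [x62]}: π^{-1}(V) = {x61, x62, x64} ∈ τ ✓.
  V = {[x63]}: π^{-1}(V) = {x63} ∈ τ ✓.
  V = {[x61=x64], [x63]}: π^{-1}(V) = {x61, x63, x64} ∈ τ ✓.
  V = {[x62], [x63]}: π^{-1}(V) = {x62, x63} ∈ τ ✓.
  V = {[x61=x64], [x62], [x63]}: π^{-1}(V) = {x61, x62, x63, x64} ∈ τ ✓.
Open sets in the quotient: τ_Q = {{}, {[x61=x64]}, {[x62]}, {[x61=x64], [x62]}, {[x63]}, {[x61=x64], [x63]}, {[x62], [x63]}, {[x61=x64], [x62], [x63]}} (8 elements).


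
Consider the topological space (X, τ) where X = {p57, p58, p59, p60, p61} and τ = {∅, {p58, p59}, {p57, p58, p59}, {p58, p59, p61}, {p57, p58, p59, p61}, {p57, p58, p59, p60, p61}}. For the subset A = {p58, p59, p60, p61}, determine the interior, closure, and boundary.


int(A) = {p58, p59, p61}, cl(A) = {p57, p58, p59, p60, p61}, ∂A = {p57, p60}.

Closed sets in (X, τ) are complements of opens:
  closed(X, τ) = {∅, {p60}, {p57, p60}, {p60, p61}, {p57, p60, p61}, {p57, p58, p59, p60, p61}}.
int(A) = ⋃ {U ∈ τ : U ⊆ A}. Opens contained in A: ∅, {p58, p59}, {p58, p59, p61}.
Taking the union of these: int(A) = {p58, p59, p61}.
cl(A) = ⋂ {C closed : A ⊆ C}. Closed sets containing A: {p57, p58, p59, p60, p61}.
Intersecting these: cl(A) = {p57, p58, p59, p60, p61}.
∂A = cl(A) ∖ int(A) = {p57, p58, p59, p60, p61} ∖ {p58, p59, p61} = {p57, p60}.


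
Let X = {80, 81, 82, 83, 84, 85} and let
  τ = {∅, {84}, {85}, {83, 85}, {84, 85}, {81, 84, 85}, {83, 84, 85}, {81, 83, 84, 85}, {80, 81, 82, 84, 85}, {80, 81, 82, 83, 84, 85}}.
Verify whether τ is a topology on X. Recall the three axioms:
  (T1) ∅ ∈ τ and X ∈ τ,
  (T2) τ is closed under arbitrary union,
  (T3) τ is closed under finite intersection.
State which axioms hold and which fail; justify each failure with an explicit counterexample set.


τ IS a topology on X.

Axiom (T1): ∅ ∈ τ? Yes; X ∈ τ? Yes.
Axiom (T2/T3): check pairwise unions and intersections of members of τ.
All pairwise intersections and unions checked — each lies in τ. Therefore τ satisfies (T1), (T2), (T3): it IS a topology on X.


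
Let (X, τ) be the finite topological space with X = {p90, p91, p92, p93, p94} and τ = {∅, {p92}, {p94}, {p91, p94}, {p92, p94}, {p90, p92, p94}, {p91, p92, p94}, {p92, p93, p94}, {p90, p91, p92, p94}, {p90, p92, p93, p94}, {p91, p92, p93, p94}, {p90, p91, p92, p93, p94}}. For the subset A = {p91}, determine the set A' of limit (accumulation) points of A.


A' = ∅

For each x ∈ X, list the open sets U ∈ τ with x ∈ U, then check whether U ∩ (A ∖ {x}) ≠ ∅ for every such U.
  x = p90: open {p90, p92, p94} ∋ x has {p90, p92, p94} ∩ (A ∖ {p90}) = ∅, so x is NOT a limit point.
  x = p91: open {p91, p94} ∋ x has {p91, p94} ∩ (A ∖ {p91}) = ∅, so x is NOT a limit point.
  x = p92: open {p92} ∋ x has {p92} ∩ (A ∖ {p92}) = ∅, so x is NOT a limit point.
  x = p93: open {p92, p93, p94} ∋ x has {p92, p93, p94} ∩ (A ∖ {p93}) = ∅, so x is NOT a limit point.
  x = p94: open {p94} ∋ x has {p94} ∩ (A ∖ {p94}) = ∅, so x is NOT a limit point.
Collecting: A' = ∅.


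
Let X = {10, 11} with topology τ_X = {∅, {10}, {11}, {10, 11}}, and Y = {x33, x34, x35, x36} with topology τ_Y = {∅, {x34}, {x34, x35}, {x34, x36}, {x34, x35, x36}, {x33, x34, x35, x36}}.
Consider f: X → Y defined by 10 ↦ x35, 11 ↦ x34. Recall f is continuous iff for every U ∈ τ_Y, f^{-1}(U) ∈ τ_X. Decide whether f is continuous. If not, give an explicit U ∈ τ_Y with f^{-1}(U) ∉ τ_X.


f IS continuous.

Compute f^{-1}(U) for each U ∈ τ_Y:
  U = ∅: f^{-1}(U) = ∅ ∈ τ_X ✓.
  U = {x34}: f^{-1}(U) = {11} ∈ τ_X ✓.
  U = {x34, x35}: f^{-1}(U) = {10, 11} ∈ τ_X ✓.
  U = {x34, x36}: f^{-1}(U) = {11} ∈ τ_X ✓.
  U = {x34, x35, x36}: f^{-1}(U) = {10, 11} ∈ τ_X ✓.
  U = {x33, x34, x35, x36}: f^{-1}(U) = {10, 11} ∈ τ_X ✓.
Every preimage lies in τ_X, so f IS continuous.


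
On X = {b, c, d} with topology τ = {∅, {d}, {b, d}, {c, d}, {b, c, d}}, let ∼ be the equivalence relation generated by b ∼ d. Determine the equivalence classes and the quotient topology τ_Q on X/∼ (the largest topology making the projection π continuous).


X/∼ = {[b=d], [c]}; |τ_Q| = 3.

Equivalence classes: [b=d], [c].
Quotient map π: X → X/∼ sends b ↦ [b=d], c ↦ [c], d ↦ [b=d].
For each subset V ⊆ X/∼, compute π^{-1}(V) ⊆ X and check whether π^{-1}(V) ∈ τ. V is open in τ_Q iff π^{-1}(V) ∈ τ.
  V = {}: π^{-1}(V) = ∅ ∈ τ ✓.
  V = {[b=d]}: π^{-1}(V) = {b, d} ∈ τ ✓.
  V = {[c]}: π^{-1}(V) = {c} ∉ τ ✗.
  V = {[b=d], [c]}: π^{-1}(V) = {b, c, d} ∈ τ ✓.
Open sets in the quotient: τ_Q = {{}, {[b=d]}, {[b=d], [c]}} (3 elements).


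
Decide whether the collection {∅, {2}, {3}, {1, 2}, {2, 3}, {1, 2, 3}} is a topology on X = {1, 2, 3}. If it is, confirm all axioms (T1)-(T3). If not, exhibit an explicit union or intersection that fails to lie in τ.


τ IS a topology on X.

Axiom (T1): ∅ ∈ τ? Yes; X ∈ τ? Yes.
Axiom (T2/T3): check pairwise unions and intersections of members of τ.
All pairwise intersections and unions checked — each lies in τ. Therefore τ satisfies (T1), (T2), (T3): it IS a topology on X.


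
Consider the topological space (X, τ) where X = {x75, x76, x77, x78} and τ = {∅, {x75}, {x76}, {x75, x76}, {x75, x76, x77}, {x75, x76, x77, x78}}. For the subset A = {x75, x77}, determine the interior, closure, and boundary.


int(A) = {x75}, cl(A) = {x75, x77, x78}, ∂A = {x77, x78}.

Closed sets in (X, τ) are complements of opens:
  closed(X, τ) = {∅, {x78}, {x77, x78}, {x75, x77, x78}, {x76, x77, x78}, {x75, x76, x77, x78}}.
int(A) = ⋃ {U ∈ τ : U ⊆ A}. Opens contained in A: ∅, {x75}.
Taking the union of these: int(A) = {x75}.
cl(A) = ⋂ {C closed : A ⊆ C}. Closed sets containing A: {x75, x77, x78}, {x75, x76, x77, x78}.
Intersecting these: cl(A) = {x75, x77, x78}.
∂A = cl(A) ∖ int(A) = {x75, x77, x78} ∖ {x75} = {x77, x78}.
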